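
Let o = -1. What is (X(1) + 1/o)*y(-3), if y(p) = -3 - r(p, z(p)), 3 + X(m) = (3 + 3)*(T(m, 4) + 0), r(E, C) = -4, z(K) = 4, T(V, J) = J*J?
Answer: 92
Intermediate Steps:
T(V, J) = J**2
X(m) = 93 (X(m) = -3 + (3 + 3)*(4**2 + 0) = -3 + 6*(16 + 0) = -3 + 6*16 = -3 + 96 = 93)
y(p) = 1 (y(p) = -3 - 1*(-4) = -3 + 4 = 1)
(X(1) + 1/o)*y(-3) = (93 + 1/(-1))*1 = (93 - 1)*1 = 92*1 = 92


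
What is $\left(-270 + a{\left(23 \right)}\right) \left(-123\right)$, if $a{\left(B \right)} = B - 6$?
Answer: $31119$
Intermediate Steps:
$a{\left(B \right)} = -6 + B$
$\left(-270 + a{\left(23 \right)}\right) \left(-123\right) = \left(-270 + \left(-6 + 23\right)\right) \left(-123\right) = \left(-270 + 17\right) \left(-123\right) = \left(-253\right) \left(-123\right) = 31119$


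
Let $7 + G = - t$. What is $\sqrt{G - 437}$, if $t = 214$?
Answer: $i \sqrt{658} \approx 25.652 i$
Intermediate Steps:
$G = -221$ ($G = -7 - 214 = -221$)
$\sqrt{G - 437} = \sqrt{-221 - 437} = \sqrt{-658} = i \sqrt{658}$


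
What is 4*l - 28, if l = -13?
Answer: -80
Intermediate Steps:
4*l - 28 = 4*(-13) - 28 = -52 - 28 = -80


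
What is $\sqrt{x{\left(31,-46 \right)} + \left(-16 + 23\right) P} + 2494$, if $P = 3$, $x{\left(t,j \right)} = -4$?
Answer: $2494 + \sqrt{17} \approx 2498.1$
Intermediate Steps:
$\sqrt{x{\left(31,-46 \right)} + \left(-16 + 23\right) P} + 2494 = \sqrt{-4 + \left(-16 + 23\right) 3} + 2494 = \sqrt{-4 + 7 \cdot 3} + 2494 = \sqrt{-4 + 21} + 2494 = \sqrt{17} + 2494 = 2494 + \sqrt{17}$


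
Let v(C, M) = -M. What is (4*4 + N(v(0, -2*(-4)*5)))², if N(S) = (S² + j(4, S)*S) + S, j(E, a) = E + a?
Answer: 9096256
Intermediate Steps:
N(S) = S + S² + S*(4 + S) (N(S) = (S² + (4 + S)*S) + S = (S² + S*(4 + S)) + S = S + S² + S*(4 + S))
(4*4 + N(v(0, -2*(-4)*5)))² = (4*4 + (-(-2*(-4))*5)*(5 + 2*(-(-2*(-4))*5)))² = (16 + (-8*5)*(5 + 2*(-8*5)))² = (16 + (-1*40)*(5 + 2*(-1*40)))² = (16 - 40*(5 + 2*(-40)))² = (16 - 40*(5 - 80))² = (16 - 40*(-75))² = (16 + 3000)² = 3016² = 9096256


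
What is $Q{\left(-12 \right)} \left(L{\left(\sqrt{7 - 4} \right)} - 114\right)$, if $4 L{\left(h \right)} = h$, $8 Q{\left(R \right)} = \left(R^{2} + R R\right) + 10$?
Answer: $- \frac{8493}{2} + \frac{149 \sqrt{3}}{16} \approx -4230.4$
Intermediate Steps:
$Q{\left(R \right)} = \frac{5}{4} + \frac{R^{2}}{4}$ ($Q{\left(R \right)} = \frac{\left(R^{2} + R R\right) + 10}{8} = \frac{\left(R^{2} + R^{2}\right) + 10}{8} = \frac{2 R^{2} + 10}{8} = \frac{10 + 2 R^{2}}{8} = \frac{5}{4} + \frac{R^{2}}{4}$)
$L{\left(h \right)} = \frac{h}{4}$
$Q{\left(-12 \right)} \left(L{\left(\sqrt{7 - 4} \right)} - 114\right) = \left(\frac{5}{4} + \frac{\left(-12\right)^{2}}{4}\right) \left(\frac{\sqrt{7 - 4}}{4} - 114\right) = \left(\frac{5}{4} + \frac{1}{4} \cdot 144\right) \left(\frac{\sqrt{3}}{4} - 114\right) = \left(\frac{5}{4} + 36\right) \left(-114 + \frac{\sqrt{3}}{4}\right) = \frac{149 \left(-114 + \frac{\sqrt{3}}{4}\right)}{4} = - \frac{8493}{2} + \frac{149 \sqrt{3}}{16}$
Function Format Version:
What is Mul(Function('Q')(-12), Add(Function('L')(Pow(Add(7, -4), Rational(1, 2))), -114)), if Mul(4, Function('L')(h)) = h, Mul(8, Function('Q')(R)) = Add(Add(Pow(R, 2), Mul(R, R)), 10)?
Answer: Add(Rational(-8493, 2), Mul(Rational(149, 16), Pow(3, Rational(1, 2)))) ≈ -4230.4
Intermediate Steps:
Function('Q')(R) = Add(Rational(5, 4), Mul(Rational(1, 4), Pow(R, 2))) (Function('Q')(R) = Mul(Rational(1, 8), Add(Add(Pow(R, 2), Mul(R, R)), 10)) = Mul(Rational(1, 8), Add(Add(Pow(R, 2), Pow(R, 2)), 10)) = Mul(Rational(1, 8), Add(Mul(2, Pow(R, 2)), 10)) = Mul(Rational(1, 8), Add(10, Mul(2, Pow(R, 2)))) = Add(Rational(5, 4), Mul(Rational(1, 4), Pow(R, 2))))
Function('L')(h) = Mul(Rational(1, 4), h)
Mul(Function('Q')(-12), Add(Function('L')(Pow(Add(7, -4), Rational(1, 2))), -114)) = Mul(Add(Rational(5, 4), Mul(Rational(1, 4), Pow(-12, 2))), Add(Mul(Rational(1, 4), Pow(Add(7, -4), Rational(1, 2))), -114)) = Mul(Add(Rational(5, 4), Mul(Rational(1, 4), 144)), Add(Mul(Rational(1, 4), Pow(3, Rational(1, 2))), -114)) = Mul(Add(Rational(5, 4), 36), Add(-114, Mul(Rational(1, 4), Pow(3, Rational(1, 2))))) = Mul(Rational(149, 4), Add(-114, Mul(Rational(1, 4), Pow(3, Rational(1, 2))))) = Add(Rational(-8493, 2), Mul(Rational(149, 16), Pow(3, Rational(1, 2))))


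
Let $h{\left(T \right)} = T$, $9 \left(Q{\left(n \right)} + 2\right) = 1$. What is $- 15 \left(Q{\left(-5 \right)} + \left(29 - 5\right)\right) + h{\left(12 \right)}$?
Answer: $- \frac{959}{3} \approx -319.67$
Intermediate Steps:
$Q{\left(n \right)} = - \frac{17}{9}$ ($Q{\left(n \right)} = -2 + \frac{1}{9} \cdot 1 = -2 + \frac{1}{9} = - \frac{17}{9}$)
$- 15 \left(Q{\left(-5 \right)} + \left(29 - 5\right)\right) + h{\left(12 \right)} = - 15 \left(- \frac{17}{9} + \left(29 - 5\right)\right) + 12 = - 15 \left(- \frac{17}{9} + 24\right) + 12 = \left(-15\right) \frac{199}{9} + 12 = - \frac{995}{3} + 12 = - \frac{959}{3}$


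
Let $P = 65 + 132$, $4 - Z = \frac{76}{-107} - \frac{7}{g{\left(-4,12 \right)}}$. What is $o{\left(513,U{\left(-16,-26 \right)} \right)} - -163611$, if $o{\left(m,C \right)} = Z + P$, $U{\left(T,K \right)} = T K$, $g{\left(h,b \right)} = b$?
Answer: $\frac{210336269}{1284} \approx 1.6381 \cdot 10^{5}$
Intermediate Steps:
$U{\left(T,K \right)} = K T$
$Z = \frac{6797}{1284}$ ($Z = 4 - \left(\frac{76}{-107} - \frac{7}{12}\right) = 4 - \left(76 \left(- \frac{1}{107}\right) - \frac{7}{12}\right) = 4 - \left(- \frac{76}{107} - \frac{7}{12}\right) = 4 - - \frac{1661}{1284} = 4 + \frac{1661}{1284} = \frac{6797}{1284} \approx 5.2936$)
$P = 197$
$o{\left(m,C \right)} = \frac{259745}{1284}$ ($o{\left(m,C \right)} = \frac{6797}{1284} + 197 = \frac{259745}{1284}$)
$o{\left(513,U{\left(-16,-26 \right)} \right)} - -163611 = \frac{259745}{1284} - -163611 = \frac{259745}{1284} + 163611 = \frac{210336269}{1284}$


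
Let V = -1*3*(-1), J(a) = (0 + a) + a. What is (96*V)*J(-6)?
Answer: -3456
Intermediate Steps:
J(a) = 2*a (J(a) = a + a = 2*a)
V = 3 (V = -3*(-1) = 3)
(96*V)*J(-6) = (96*3)*(2*(-6)) = 288*(-12) = -3456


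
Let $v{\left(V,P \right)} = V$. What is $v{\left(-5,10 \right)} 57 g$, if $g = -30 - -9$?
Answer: $5985$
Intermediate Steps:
$g = -21$ ($g = -30 + 9 = -21$)
$v{\left(-5,10 \right)} 57 g = \left(-5\right) 57 \left(-21\right) = \left(-285\right) \left(-21\right) = 5985$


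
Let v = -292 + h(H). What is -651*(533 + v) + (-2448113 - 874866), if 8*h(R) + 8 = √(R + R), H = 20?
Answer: -3479219 - 651*√10/4 ≈ -3.4797e+6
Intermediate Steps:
h(R) = -1 + √2*√R/8 (h(R) = -1 + √(R + R)/8 = -1 + √(2*R)/8 = -1 + (√2*√R)/8 = -1 + √2*√R/8)
v = -293 + √10/4 (v = -292 + (-1 + √2*√20/8) = -292 + (-1 + √2*(2*√5)/8) = -292 + (-1 + √10/4) = -293 + √10/4 ≈ -292.21)
-651*(533 + v) + (-2448113 - 874866) = -651*(533 + (-293 + √10/4)) + (-2448113 - 874866) = -651*(240 + √10/4) - 3322979 = (-156240 - 651*√10/4) - 3322979 = -3479219 - 651*√10/4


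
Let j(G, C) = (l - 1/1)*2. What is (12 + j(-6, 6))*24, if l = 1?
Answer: 288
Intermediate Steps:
j(G, C) = 0 (j(G, C) = (1 - 1/1)*2 = (1 - 1*1)*2 = (1 - 1)*2 = 0*2 = 0)
(12 + j(-6, 6))*24 = (12 + 0)*24 = 12*24 = 288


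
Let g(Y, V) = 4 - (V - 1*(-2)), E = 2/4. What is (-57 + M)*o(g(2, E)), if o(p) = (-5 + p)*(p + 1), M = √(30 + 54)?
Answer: 1995/4 - 35*√21/2 ≈ 418.55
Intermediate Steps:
E = ½ (E = 2*(¼) = ½ ≈ 0.50000)
M = 2*√21 (M = √84 = 2*√21 ≈ 9.1651)
g(Y, V) = 2 - V (g(Y, V) = 4 - (V + 2) = 4 - (2 + V) = 4 + (-2 - V) = 2 - V)
o(p) = (1 + p)*(-5 + p) (o(p) = (-5 + p)*(1 + p) = (1 + p)*(-5 + p))
(-57 + M)*o(g(2, E)) = (-57 + 2*√21)*(-5 + (2 - 1*½)² - 4*(2 - 1*½)) = (-57 + 2*√21)*(-5 + (2 - ½)² - 4*(2 - ½)) = (-57 + 2*√21)*(-5 + (3/2)² - 4*3/2) = (-57 + 2*√21)*(-5 + 9/4 - 6) = (-57 + 2*√21)*(-35/4) = 1995/4 - 35*√21/2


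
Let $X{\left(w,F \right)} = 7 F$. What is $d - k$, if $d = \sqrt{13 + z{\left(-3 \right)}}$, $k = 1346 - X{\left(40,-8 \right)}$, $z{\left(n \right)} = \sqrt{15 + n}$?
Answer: $-1402 + \sqrt{13 + 2 \sqrt{3}} \approx -1397.9$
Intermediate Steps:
$k = 1402$ ($k = 1346 - 7 \left(-8\right) = 1346 - -56 = 1346 + 56 = 1402$)
$d = \sqrt{13 + 2 \sqrt{3}}$ ($d = \sqrt{13 + \sqrt{15 - 3}} = \sqrt{13 + \sqrt{12}} = \sqrt{13 + 2 \sqrt{3}} \approx 4.0576$)
$d - k = \sqrt{13 + 2 \sqrt{3}} - 1402 = -1402 + \sqrt{13 + 2 \sqrt{3}}$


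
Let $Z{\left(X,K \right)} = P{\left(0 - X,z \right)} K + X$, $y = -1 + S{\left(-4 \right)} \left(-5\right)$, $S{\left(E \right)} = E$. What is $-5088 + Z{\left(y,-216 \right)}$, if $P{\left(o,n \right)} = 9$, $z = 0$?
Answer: $-7013$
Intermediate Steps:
$y = 19$ ($y = -1 - -20 = -1 + 20 = 19$)
$Z{\left(X,K \right)} = X + 9 K$ ($Z{\left(X,K \right)} = 9 K + X = X + 9 K$)
$-5088 + Z{\left(y,-216 \right)} = -5088 + \left(19 + 9 \left(-216\right)\right) = -5088 + \left(19 - 1944\right) = -5088 - 1925 = -7013$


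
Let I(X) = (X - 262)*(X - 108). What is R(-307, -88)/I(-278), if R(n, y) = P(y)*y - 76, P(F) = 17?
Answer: -131/17370 ≈ -0.0075417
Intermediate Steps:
I(X) = (-262 + X)*(-108 + X)
R(n, y) = -76 + 17*y (R(n, y) = 17*y - 76 = -76 + 17*y)
R(-307, -88)/I(-278) = (-76 + 17*(-88))/(28296 + (-278)² - 370*(-278)) = (-76 - 1496)/(28296 + 77284 + 102860) = -1572/208440 = -1572*1/208440 = -131/17370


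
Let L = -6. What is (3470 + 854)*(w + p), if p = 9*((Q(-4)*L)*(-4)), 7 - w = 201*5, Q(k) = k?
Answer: -8051288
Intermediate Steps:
w = -998 (w = 7 - 201*5 = 7 - 1*1005 = 7 - 1005 = -998)
p = -864 (p = 9*(-4*(-6)*(-4)) = 9*(24*(-4)) = 9*(-96) = -864)
(3470 + 854)*(w + p) = (3470 + 854)*(-998 - 864) = 4324*(-1862) = -8051288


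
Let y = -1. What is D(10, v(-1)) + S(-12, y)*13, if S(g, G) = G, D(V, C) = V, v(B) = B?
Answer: -3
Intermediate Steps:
D(10, v(-1)) + S(-12, y)*13 = 10 - 1*13 = 10 - 13 = -3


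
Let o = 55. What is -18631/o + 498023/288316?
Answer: -5344224131/15857380 ≈ -337.02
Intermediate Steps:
-18631/o + 498023/288316 = -18631/55 + 498023/288316 = -5344224131/15857380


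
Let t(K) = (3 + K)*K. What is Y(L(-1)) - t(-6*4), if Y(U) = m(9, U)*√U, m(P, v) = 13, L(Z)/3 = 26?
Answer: -504 + 13*√78 ≈ -389.19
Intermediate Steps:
L(Z) = 78 (L(Z) = 3*26 = 78)
Y(U) = 13*√U
t(K) = K*(3 + K)
Y(L(-1)) - t(-6*4) = 13*√78 - (-6*4)*(3 - 6*4) = 13*√78 - (-24)*(3 - 24) = 13*√78 - (-24)*(-21) = 13*√78 - 1*504 = 13*√78 - 504 = -504 + 13*√78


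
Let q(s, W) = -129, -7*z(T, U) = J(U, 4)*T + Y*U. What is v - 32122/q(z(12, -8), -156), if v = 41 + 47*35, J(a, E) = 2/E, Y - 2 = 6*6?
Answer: 249616/129 ≈ 1935.0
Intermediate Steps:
Y = 38 (Y = 2 + 6*6 = 2 + 36 = 38)
z(T, U) = -38*U/7 - T/14 (z(T, U) = -((2/4)*T + 38*U)/7 = -((2*(1/4))*T + 38*U)/7 = -(T/2 + 38*U)/7 = -38*U/7 - T/14)
v = 1686 (v = 41 + 1645 = 1686)
v - 32122/q(z(12, -8), -156) = 1686 - 32122/(-129) = 1686 - 32122*(-1/129) = 1686 + 32122/129 = 249616/129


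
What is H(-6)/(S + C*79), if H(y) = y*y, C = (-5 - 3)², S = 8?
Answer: 3/422 ≈ 0.0071090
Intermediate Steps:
C = 64 (C = (-8)² = 64)
H(y) = y²
H(-6)/(S + C*79) = (-6)²/(8 + 64*79) = 36/(8 + 5056) = 36/5064 = 36*(1/5064) = 3/422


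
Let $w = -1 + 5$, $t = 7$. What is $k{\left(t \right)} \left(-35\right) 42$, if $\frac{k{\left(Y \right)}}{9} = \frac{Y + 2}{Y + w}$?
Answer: $- \frac{119070}{11} \approx -10825.0$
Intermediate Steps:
$w = 4$
$k{\left(Y \right)} = \frac{9 \left(2 + Y\right)}{4 + Y}$ ($k{\left(Y \right)} = 9 \frac{Y + 2}{Y + 4} = 9 \frac{2 + Y}{4 + Y} = \frac{9 \left(2 + Y\right)}{4 + Y}$)
$k{\left(t \right)} \left(-35\right) 42 = \frac{9 \left(2 + 7\right)}{4 + 7} \left(-35\right) 42 = 9 \cdot \frac{1}{11} \cdot 9 \left(-35\right) 42 = \frac{81}{11} \left(-35\right) 42 = \left(- \frac{2835}{11}\right) 42 = - \frac{119070}{11}$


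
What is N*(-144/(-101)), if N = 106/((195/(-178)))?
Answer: -905664/6565 ≈ -137.95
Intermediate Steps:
N = -18868/195 (N = 106/((195*(-1/178))) = 106/(-195/178) = 106*(-178/195) = -18868/195 ≈ -96.759)
N*(-144/(-101)) = -(-905664)/(65*(-101)) = -(-905664)*(-1)/(65*101) = -18868/195*144/101 = -905664/6565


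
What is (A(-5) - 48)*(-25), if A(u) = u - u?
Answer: 1200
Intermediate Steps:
A(u) = 0
(A(-5) - 48)*(-25) = (0 - 48)*(-25) = -48*(-25) = 1200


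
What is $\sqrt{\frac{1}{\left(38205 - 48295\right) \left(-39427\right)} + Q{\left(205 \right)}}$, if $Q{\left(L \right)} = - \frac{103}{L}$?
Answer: $\frac{i \sqrt{133665975774244993710}}{16310555630} \approx 0.70883 i$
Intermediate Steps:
$\sqrt{\frac{1}{\left(38205 - 48295\right) \left(-39427\right)} + Q{\left(205 \right)}} = \sqrt{\frac{1}{\left(38205 - 48295\right) \left(-39427\right)} - \frac{103}{205}} = \sqrt{\frac{1}{-10090} \left(- \frac{1}{39427}\right) - \frac{103}{205}} = \sqrt{\left(- \frac{1}{10090}\right) \left(- \frac{1}{39427}\right) - \frac{103}{205}} = \sqrt{\frac{1}{397818430} - \frac{103}{205}} = \sqrt{- \frac{8195059617}{16310555630}} = \frac{i \sqrt{133665975774244993710}}{16310555630}$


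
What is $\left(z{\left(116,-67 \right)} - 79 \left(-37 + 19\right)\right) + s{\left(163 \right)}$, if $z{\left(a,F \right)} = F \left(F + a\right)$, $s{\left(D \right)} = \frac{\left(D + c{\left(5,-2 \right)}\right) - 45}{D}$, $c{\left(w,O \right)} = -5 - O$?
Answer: $- \frac{303228}{163} \approx -1860.3$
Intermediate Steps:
$s{\left(D \right)} = \frac{-48 + D}{D}$ ($s{\left(D \right)} = \frac{\left(D - 3\right) - 45}{D} = \frac{\left(-3 + D\right) - 45}{D} = \frac{-48 + D}{D}$)
$\left(z{\left(116,-67 \right)} - 79 \left(-37 + 19\right)\right) + s{\left(163 \right)} = \left(- 67 \left(-67 + 116\right) - 79 \left(-37 + 19\right)\right) + \frac{-48 + 163}{163} = \left(\left(-67\right) 49 - -1422\right) + \frac{1}{163} \cdot 115 = \left(-3283 + 1422\right) + \frac{115}{163} = -1861 + \frac{115}{163} = - \frac{303228}{163}$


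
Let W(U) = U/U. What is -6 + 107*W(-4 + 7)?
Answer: 101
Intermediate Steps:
W(U) = 1
-6 + 107*W(-4 + 7) = -6 + 107*1 = -6 + 107 = 101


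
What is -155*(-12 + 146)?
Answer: -20770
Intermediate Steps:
-155*(-12 + 146) = -155*134 = -20770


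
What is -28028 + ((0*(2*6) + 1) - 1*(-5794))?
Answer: -22233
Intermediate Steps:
-28028 + ((0*(2*6) + 1) - 1*(-5794)) = -28028 + ((0*12 + 1) + 5794) = -28028 + ((0 + 1) + 5794) = -28028 + (1 + 5794) = -28028 + 5795 = -22233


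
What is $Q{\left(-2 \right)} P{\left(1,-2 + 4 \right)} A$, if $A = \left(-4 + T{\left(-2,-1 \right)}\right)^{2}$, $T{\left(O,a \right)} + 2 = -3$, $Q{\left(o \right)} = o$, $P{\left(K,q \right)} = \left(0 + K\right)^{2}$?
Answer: $-162$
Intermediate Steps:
$P{\left(K,q \right)} = K^{2}$
$T{\left(O,a \right)} = -5$ ($T{\left(O,a \right)} = -2 - 3 = -5$)
$A = 81$ ($A = \left(-4 - 5\right)^{2} = \left(-9\right)^{2} = 81$)
$Q{\left(-2 \right)} P{\left(1,-2 + 4 \right)} A = - 2 \cdot 1^{2} \cdot 81 = \left(-2\right) 1 \cdot 81 = \left(-2\right) 81 = -162$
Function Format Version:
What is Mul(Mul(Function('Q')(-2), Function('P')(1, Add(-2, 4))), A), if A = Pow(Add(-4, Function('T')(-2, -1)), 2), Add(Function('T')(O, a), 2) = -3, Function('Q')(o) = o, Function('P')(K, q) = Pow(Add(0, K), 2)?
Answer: -162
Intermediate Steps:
Function('P')(K, q) = Pow(K, 2)
Function('T')(O, a) = -5 (Function('T')(O, a) = Add(-2, -3) = -5)
A = 81 (A = Pow(Add(-4, -5), 2) = Pow(-9, 2) = 81)
Mul(Mul(Function('Q')(-2), Function('P')(1, Add(-2, 4))), A) = Mul(Mul(-2, Pow(1, 2)), 81) = Mul(Mul(-2, 1), 81) = Mul(-2, 81) = -162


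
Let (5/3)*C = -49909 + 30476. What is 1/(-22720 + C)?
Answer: -5/171899 ≈ -2.9087e-5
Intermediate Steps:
C = -58299/5 (C = 3*(-49909 + 30476)/5 = (⅗)*(-19433) = -58299/5 ≈ -11660.)
1/(-22720 + C) = 1/(-22720 - 58299/5) = 1/(-171899/5) = -5/171899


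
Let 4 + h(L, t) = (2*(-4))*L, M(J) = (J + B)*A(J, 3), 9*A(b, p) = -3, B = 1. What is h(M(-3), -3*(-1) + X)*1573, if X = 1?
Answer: -44044/3 ≈ -14681.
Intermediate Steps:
A(b, p) = -1/3 (A(b, p) = (1/9)*(-3) = -1/3)
M(J) = -1/3 - J/3 (M(J) = (J + 1)*(-1/3) = (1 + J)*(-1/3) = -1/3 - J/3)
h(L, t) = -4 - 8*L (h(L, t) = -4 + (2*(-4))*L = -4 - 8*L)
h(M(-3), -3*(-1) + X)*1573 = (-4 - 8*(-1/3 - 1/3*(-3)))*1573 = (-4 - 8*(-1/3 + 1))*1573 = (-4 - 8*2/3)*1573 = (-4 - 16/3)*1573 = -28/3*1573 = -44044/3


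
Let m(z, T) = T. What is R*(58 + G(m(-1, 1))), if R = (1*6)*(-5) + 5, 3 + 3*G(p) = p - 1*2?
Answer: -4250/3 ≈ -1416.7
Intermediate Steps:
G(p) = -5/3 + p/3 (G(p) = -1 + (p - 1*2)/3 = -1 + (p - 2)/3 = -1 + (-2 + p)/3 = -1 + (-⅔ + p/3) = -5/3 + p/3)
R = -25 (R = 6*(-5) + 5 = -30 + 5 = -25)
R*(58 + G(m(-1, 1))) = -25*(58 + (-5/3 + (⅓)*1)) = -25*(58 + (-5/3 + ⅓)) = -25*(58 - 4/3) = -25*170/3 = -4250/3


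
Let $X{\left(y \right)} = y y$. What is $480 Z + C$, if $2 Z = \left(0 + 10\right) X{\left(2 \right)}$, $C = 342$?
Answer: $9942$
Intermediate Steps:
$X{\left(y \right)} = y^{2}$
$Z = 20$ ($Z = \frac{\left(0 + 10\right) 2^{2}}{2} = \frac{10 \cdot 4}{2} = \frac{1}{2} \cdot 40 = 20$)
$480 Z + C = 480 \cdot 20 + 342 = 9600 + 342 = 9942$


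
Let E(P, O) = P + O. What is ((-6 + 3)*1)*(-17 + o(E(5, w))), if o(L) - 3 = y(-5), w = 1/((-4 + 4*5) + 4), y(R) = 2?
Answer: 36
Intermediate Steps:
w = 1/20 (w = 1/((-4 + 20) + 4) = 1/(16 + 4) = 1/20 ≈ 0.050000)
E(P, O) = O + P
o(L) = 5 (o(L) = 3 + 2 = 5)
((-6 + 3)*1)*(-17 + o(E(5, w))) = ((-6 + 3)*1)*(-17 + 5) = -3*1*(-12) = -3*(-12) = 36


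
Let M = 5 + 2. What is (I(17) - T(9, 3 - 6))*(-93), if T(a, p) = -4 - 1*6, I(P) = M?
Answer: -1581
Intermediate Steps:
M = 7
I(P) = 7
T(a, p) = -10 (T(a, p) = -4 - 6 = -10)
(I(17) - T(9, 3 - 6))*(-93) = (7 - 1*(-10))*(-93) = (7 + 10)*(-93) = 17*(-93) = -1581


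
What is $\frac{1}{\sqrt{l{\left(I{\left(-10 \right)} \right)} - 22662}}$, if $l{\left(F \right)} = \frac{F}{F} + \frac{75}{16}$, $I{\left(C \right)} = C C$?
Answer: $- \frac{4 i \sqrt{362501}}{362501} \approx - 0.0066436 i$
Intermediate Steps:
$I{\left(C \right)} = C^{2}$
$l{\left(F \right)} = \frac{91}{16}$ ($l{\left(F \right)} = 1 + 75 \cdot \frac{1}{16} = 1 + \frac{75}{16} = \frac{91}{16}$)
$\frac{1}{\sqrt{l{\left(I{\left(-10 \right)} \right)} - 22662}} = \frac{1}{\sqrt{\frac{91}{16} - 22662}} = \frac{1}{\sqrt{- \frac{362501}{16}}} = \frac{1}{\frac{1}{4} i \sqrt{362501}} = - \frac{4 i \sqrt{362501}}{362501}$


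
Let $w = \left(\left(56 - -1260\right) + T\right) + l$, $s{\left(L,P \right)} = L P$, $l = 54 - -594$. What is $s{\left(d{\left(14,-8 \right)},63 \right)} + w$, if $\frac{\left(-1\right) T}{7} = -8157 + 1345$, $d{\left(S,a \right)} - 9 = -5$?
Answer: $49900$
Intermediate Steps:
$d{\left(S,a \right)} = 4$ ($d{\left(S,a \right)} = 9 - 5 = 4$)
$T = 47684$ ($T = - 7 \left(-8157 + 1345\right) = \left(-7\right) \left(-6812\right) = 47684$)
$l = 648$ ($l = 54 + 594 = 648$)
$w = 49648$ ($w = \left(\left(56 - -1260\right) + 47684\right) + 648 = \left(\left(56 + 1260\right) + 47684\right) + 648 = \left(1316 + 47684\right) + 648 = 49000 + 648 = 49648$)
$s{\left(d{\left(14,-8 \right)},63 \right)} + w = 4 \cdot 63 + 49648 = 252 + 49648 = 49900$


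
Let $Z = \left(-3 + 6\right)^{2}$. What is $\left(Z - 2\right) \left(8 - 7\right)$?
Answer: $7$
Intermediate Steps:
$Z = 9$ ($Z = 3^{2} = 9$)
$\left(Z - 2\right) \left(8 - 7\right) = \left(9 - 2\right) \left(8 - 7\right) = 7 \left(8 - 7\right) = 7 \cdot 1 = 7$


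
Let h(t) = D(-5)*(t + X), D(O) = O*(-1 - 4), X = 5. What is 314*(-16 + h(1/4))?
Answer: 72377/2 ≈ 36189.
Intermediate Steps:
D(O) = -5*O (D(O) = O*(-5) = -5*O)
h(t) = 125 + 25*t (h(t) = (-5*(-5))*(t + 5) = 25*(5 + t) = 125 + 25*t)
314*(-16 + h(1/4)) = 314*(-16 + (125 + 25/4)) = 314*(-16 + 525/4) = 314*(461/4) = 72377/2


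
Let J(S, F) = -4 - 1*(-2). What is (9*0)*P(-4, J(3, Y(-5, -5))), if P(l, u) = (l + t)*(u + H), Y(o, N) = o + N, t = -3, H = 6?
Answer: 0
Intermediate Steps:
Y(o, N) = N + o
J(S, F) = -2 (J(S, F) = -4 + 2 = -2)
P(l, u) = (-3 + l)*(6 + u) (P(l, u) = (l - 3)*(u + 6) = (-3 + l)*(6 + u))
(9*0)*P(-4, J(3, Y(-5, -5))) = (9*0)*(-18 - 3*(-2) + 6*(-4) - 4*(-2)) = 0*(-18 + 6 - 24 + 8) = 0*(-28) = 0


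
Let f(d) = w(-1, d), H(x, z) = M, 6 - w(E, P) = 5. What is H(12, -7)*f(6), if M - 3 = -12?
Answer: -9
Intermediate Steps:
M = -9 (M = 3 - 12 = -9)
w(E, P) = 1 (w(E, P) = 6 - 1*5 = 6 - 5 = 1)
H(x, z) = -9
f(d) = 1
H(12, -7)*f(6) = -9*1 = -9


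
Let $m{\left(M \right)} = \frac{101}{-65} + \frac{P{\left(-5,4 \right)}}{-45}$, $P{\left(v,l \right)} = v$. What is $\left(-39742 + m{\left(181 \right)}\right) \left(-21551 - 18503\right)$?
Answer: $\frac{931252055356}{585} \approx 1.5919 \cdot 10^{9}$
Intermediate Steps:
$m{\left(M \right)} = - \frac{844}{585}$ ($m{\left(M \right)} = \frac{101}{-65} - \frac{5}{-45} = 101 \left(- \frac{1}{65}\right) - - \frac{1}{9} = - \frac{101}{65} + \frac{1}{9} = - \frac{844}{585}$)
$\left(-39742 + m{\left(181 \right)}\right) \left(-21551 - 18503\right) = \left(-39742 - \frac{844}{585}\right) \left(-21551 - 18503\right) = \left(- \frac{23249914}{585}\right) \left(-40054\right) = \frac{931252055356}{585}$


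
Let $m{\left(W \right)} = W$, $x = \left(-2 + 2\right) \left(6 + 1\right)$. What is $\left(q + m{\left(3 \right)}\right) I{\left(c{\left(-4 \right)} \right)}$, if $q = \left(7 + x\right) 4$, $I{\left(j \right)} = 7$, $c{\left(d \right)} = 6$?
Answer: $217$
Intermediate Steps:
$x = 0$ ($x = 0 \cdot 7 = 0$)
$q = 28$ ($q = \left(7 + 0\right) 4 = 7 \cdot 4 = 28$)
$\left(q + m{\left(3 \right)}\right) I{\left(c{\left(-4 \right)} \right)} = \left(28 + 3\right) 7 = 31 \cdot 7 = 217$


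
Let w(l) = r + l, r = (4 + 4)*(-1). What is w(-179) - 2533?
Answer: -2720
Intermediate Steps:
r = -8 (r = 8*(-1) = -8)
w(l) = -8 + l
w(-179) - 2533 = (-8 - 179) - 2533 = -187 - 2533 = -2720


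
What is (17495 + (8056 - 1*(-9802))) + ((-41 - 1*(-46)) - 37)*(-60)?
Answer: 37273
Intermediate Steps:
(17495 + (8056 - 1*(-9802))) + ((-41 - 1*(-46)) - 37)*(-60) = (17495 + (8056 + 9802)) + ((-41 + 46) - 37)*(-60) = (17495 + 17858) + (5 - 37)*(-60) = 35353 - 32*(-60) = 35353 + 1920 = 37273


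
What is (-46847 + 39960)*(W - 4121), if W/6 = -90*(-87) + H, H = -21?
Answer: -294302171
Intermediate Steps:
W = 46854 (W = 6*(-90*(-87) - 21) = 6*(7830 - 21) = 6*7809 = 46854)
(-46847 + 39960)*(W - 4121) = (-46847 + 39960)*(46854 - 4121) = -6887*42733 = -294302171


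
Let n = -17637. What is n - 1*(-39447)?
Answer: 21810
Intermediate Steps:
n - 1*(-39447) = -17637 - 1*(-39447) = -17637 + 39447 = 21810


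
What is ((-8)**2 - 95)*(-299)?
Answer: 9269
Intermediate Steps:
((-8)**2 - 95)*(-299) = (64 - 95)*(-299) = -31*(-299) = 9269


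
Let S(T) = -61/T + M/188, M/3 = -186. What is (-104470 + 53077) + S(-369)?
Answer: -1782714815/34686 ≈ -51396.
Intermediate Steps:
M = -558 (M = 3*(-186) = -558)
S(T) = -279/94 - 61/T (S(T) = -61/T - 558/188 = -61/T - 558*1/188 = -61/T - 279/94 = -279/94 - 61/T)
(-104470 + 53077) + S(-369) = (-104470 + 53077) + (-279/94 - 61/(-369)) = -51393 + (-279/94 - 61*(-1/369)) = -51393 + (-279/94 + 61/369) = -51393 - 97217/34686 = -1782714815/34686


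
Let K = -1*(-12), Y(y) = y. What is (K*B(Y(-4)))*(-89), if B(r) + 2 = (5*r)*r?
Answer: -83304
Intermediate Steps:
K = 12
B(r) = -2 + 5*r² (B(r) = -2 + (5*r)*r = -2 + 5*r²)
(K*B(Y(-4)))*(-89) = (12*(-2 + 5*(-4)²))*(-89) = (12*(-2 + 5*16))*(-89) = (12*(-2 + 80))*(-89) = (12*78)*(-89) = 936*(-89) = -83304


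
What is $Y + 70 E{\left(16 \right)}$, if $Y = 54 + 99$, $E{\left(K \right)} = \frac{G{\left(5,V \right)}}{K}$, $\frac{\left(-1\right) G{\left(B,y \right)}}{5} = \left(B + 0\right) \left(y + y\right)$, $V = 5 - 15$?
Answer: $\frac{4681}{2} \approx 2340.5$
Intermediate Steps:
$V = -10$ ($V = 5 - 15 = -10$)
$G{\left(B,y \right)} = - 10 B y$ ($G{\left(B,y \right)} = - 5 \left(B + 0\right) \left(y + y\right) = - 5 B 2 y = - 5 \cdot 2 B y = - 10 B y$)
$E{\left(K \right)} = \frac{500}{K}$ ($E{\left(K \right)} = \frac{\left(-10\right) 5 \left(-10\right)}{K} = \frac{500}{K}$)
$Y = 153$
$Y + 70 E{\left(16 \right)} = 153 + 70 \cdot \frac{500}{16} = 153 + 70 \cdot 500 \cdot \frac{1}{16} = 153 + 70 \cdot \frac{125}{4} = 153 + \frac{4375}{2} = \frac{4681}{2}$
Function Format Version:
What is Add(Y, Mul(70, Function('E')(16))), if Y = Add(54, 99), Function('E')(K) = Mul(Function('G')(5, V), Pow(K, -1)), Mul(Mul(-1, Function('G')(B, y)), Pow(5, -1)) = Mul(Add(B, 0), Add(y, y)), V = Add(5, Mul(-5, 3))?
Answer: Rational(4681, 2) ≈ 2340.5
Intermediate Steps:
V = -10 (V = Add(5, -15) = -10)
Function('G')(B, y) = Mul(-10, B, y) (Function('G')(B, y) = Mul(-5, Mul(Add(B, 0), Add(y, y))) = Mul(-5, Mul(B, Mul(2, y))) = Mul(-5, Mul(2, B, y)) = Mul(-10, B, y))
Function('E')(K) = Mul(500, Pow(K, -1)) (Function('E')(K) = Mul(Mul(-10, 5, -10), Pow(K, -1)) = Mul(500, Pow(K, -1)))
Y = 153
Add(Y, Mul(70, Function('E')(16))) = Add(153, Mul(70, Mul(500, Pow(16, -1)))) = Add(153, Mul(70, Mul(500, Rational(1, 16)))) = Add(153, Mul(70, Rational(125, 4))) = Add(153, Rational(4375, 2)) = Rational(4681, 2)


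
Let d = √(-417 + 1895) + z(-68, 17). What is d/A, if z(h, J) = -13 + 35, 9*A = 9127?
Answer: 198/9127 + 9*√1478/9127 ≈ 0.059604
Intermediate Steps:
A = 9127/9 (A = (⅑)*9127 = 9127/9 ≈ 1014.1)
z(h, J) = 22
d = 22 + √1478 (d = √(-417 + 1895) + 22 = √1478 + 22 = 22 + √1478 ≈ 60.445)
d/A = (22 + √1478)/(9127/9) = (22 + √1478)*(9/9127) = 198/9127 + 9*√1478/9127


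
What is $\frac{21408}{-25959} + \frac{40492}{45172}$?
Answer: $\frac{7007471}{97718329} \approx 0.071711$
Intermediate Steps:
$\frac{21408}{-25959} + \frac{40492}{45172} = 21408 \left(- \frac{1}{25959}\right) + 40492 \cdot \frac{1}{45172} = - \frac{7136}{8653} + \frac{10123}{11293} = \frac{7007471}{97718329}$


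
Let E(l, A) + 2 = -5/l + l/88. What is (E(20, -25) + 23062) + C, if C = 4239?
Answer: 1201155/44 ≈ 27299.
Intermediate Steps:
E(l, A) = -2 - 5/l + l/88 (E(l, A) = -2 + (-5/l + l/88) = -2 - 5/l + l/88)
(E(20, -25) + 23062) + C = ((-2 - 5/20 + (1/88)*20) + 23062) + 4239 = ((-2 - 5*1/20 + 5/22) + 23062) + 4239 = ((-2 - 1/4 + 5/22) + 23062) + 4239 = (-89/44 + 23062) + 4239 = 1014639/44 + 4239 = 1201155/44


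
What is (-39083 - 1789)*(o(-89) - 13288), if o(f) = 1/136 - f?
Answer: 9170976867/17 ≈ 5.3947e+8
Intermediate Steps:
o(f) = 1/136 - f
(-39083 - 1789)*(o(-89) - 13288) = (-39083 - 1789)*((1/136 - 1*(-89)) - 13288) = -40872*((1/136 + 89) - 13288) = -40872*(12105/136 - 13288) = -40872*(-1795063/136) = 9170976867/17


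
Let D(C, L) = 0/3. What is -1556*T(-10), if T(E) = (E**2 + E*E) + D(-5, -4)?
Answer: -311200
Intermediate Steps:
D(C, L) = 0 (D(C, L) = 0*(1/3) = 0)
T(E) = 2*E**2 (T(E) = (E**2 + E*E) + 0 = (E**2 + E**2) + 0 = 2*E**2 + 0 = 2*E**2)
-1556*T(-10) = -3112*(-10)**2 = -3112*100 = -1556*200 = -311200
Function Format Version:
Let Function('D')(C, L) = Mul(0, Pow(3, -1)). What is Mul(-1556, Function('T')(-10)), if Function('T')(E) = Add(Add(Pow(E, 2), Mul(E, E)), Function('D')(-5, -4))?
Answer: -311200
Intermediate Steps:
Function('D')(C, L) = 0 (Function('D')(C, L) = Mul(0, Rational(1, 3)) = 0)
Function('T')(E) = Mul(2, Pow(E, 2)) (Function('T')(E) = Add(Add(Pow(E, 2), Mul(E, E)), 0) = Add(Add(Pow(E, 2), Pow(E, 2)), 0) = Add(Mul(2, Pow(E, 2)), 0) = Mul(2, Pow(E, 2)))
Mul(-1556, Function('T')(-10)) = Mul(-1556, Mul(2, Pow(-10, 2))) = Mul(-1556, Mul(2, 100)) = Mul(-1556, 200) = -311200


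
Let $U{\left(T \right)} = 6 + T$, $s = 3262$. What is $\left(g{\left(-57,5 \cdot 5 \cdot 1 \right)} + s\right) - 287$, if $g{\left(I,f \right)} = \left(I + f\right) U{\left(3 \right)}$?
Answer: $2687$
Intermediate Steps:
$g{\left(I,f \right)} = 9 I + 9 f$ ($g{\left(I,f \right)} = \left(I + f\right) \left(6 + 3\right) = \left(I + f\right) 9 = 9 I + 9 f$)
$\left(g{\left(-57,5 \cdot 5 \cdot 1 \right)} + s\right) - 287 = \left(\left(9 \left(-57\right) + 9 \cdot 5 \cdot 5 \cdot 1\right) + 3262\right) - 287 = \left(\left(-513 + 9 \cdot 25 \cdot 1\right) + 3262\right) - 287 = \left(\left(-513 + 9 \cdot 25\right) + 3262\right) - 287 = \left(\left(-513 + 225\right) + 3262\right) - 287 = \left(-288 + 3262\right) - 287 = 2974 - 287 = 2687$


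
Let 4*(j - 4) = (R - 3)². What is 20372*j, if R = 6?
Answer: 127325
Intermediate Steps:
j = 25/4 (j = 4 + (6 - 3)²/4 = 4 + (¼)*3² = 4 + (¼)*9 = 4 + 9/4 = 25/4 ≈ 6.2500)
20372*j = 20372*(25/4) = 127325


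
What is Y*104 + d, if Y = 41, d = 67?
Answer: 4331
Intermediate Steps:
Y*104 + d = 41*104 + 67 = 4264 + 67 = 4331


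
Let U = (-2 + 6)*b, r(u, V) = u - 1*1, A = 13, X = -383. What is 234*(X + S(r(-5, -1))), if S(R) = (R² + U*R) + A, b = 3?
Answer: -95004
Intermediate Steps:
r(u, V) = -1 + u (r(u, V) = u - 1 = -1 + u)
U = 12 (U = (-2 + 6)*3 = 4*3 = 12)
S(R) = 13 + R² + 12*R (S(R) = (R² + 12*R) + 13 = 13 + R² + 12*R)
234*(X + S(r(-5, -1))) = 234*(-383 + (13 + (-1 - 5)² + 12*(-1 - 5))) = 234*(-383 + (13 + (-6)² + 12*(-6))) = 234*(-383 + (13 + 36 - 72)) = 234*(-383 - 23) = 234*(-406) = -95004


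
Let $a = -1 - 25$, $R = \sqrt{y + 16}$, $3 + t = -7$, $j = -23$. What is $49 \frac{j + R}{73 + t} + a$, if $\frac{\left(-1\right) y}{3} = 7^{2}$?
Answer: $- \frac{395}{9} + \frac{7 i \sqrt{131}}{9} \approx -43.889 + 8.9021 i$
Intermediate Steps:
$y = -147$ ($y = - 3 \cdot 7^{2} = \left(-3\right) 49 = -147$)
$t = -10$ ($t = -3 - 7 = -10$)
$R = i \sqrt{131}$ ($R = \sqrt{-147 + 16} = \sqrt{-131} = i \sqrt{131} \approx 11.446 i$)
$a = -26$ ($a = -1 - 25 = -26$)
$49 \frac{j + R}{73 + t} + a = 49 \frac{-23 + i \sqrt{131}}{73 - 10} - 26 = 49 \frac{-23 + i \sqrt{131}}{63} - 26 = 49 \left(-23 + i \sqrt{131}\right) \frac{1}{63} - 26 = 49 \left(- \frac{23}{63} + \frac{i \sqrt{131}}{63}\right) - 26 = \left(- \frac{161}{9} + \frac{7 i \sqrt{131}}{9}\right) - 26 = - \frac{395}{9} + \frac{7 i \sqrt{131}}{9}$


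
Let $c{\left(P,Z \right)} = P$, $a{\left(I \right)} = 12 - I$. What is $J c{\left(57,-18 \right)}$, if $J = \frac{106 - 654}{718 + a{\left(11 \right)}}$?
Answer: $- \frac{31236}{719} \approx -43.444$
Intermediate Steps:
$J = - \frac{548}{719}$ ($J = \frac{106 - 654}{718 + \left(12 - 11\right)} = - \frac{548}{718 + \left(12 - 11\right)} = - \frac{548}{718 + 1} = - \frac{548}{719} \approx -0.76217$)
$J c{\left(57,-18 \right)} = \left(- \frac{548}{719}\right) 57 = - \frac{31236}{719}$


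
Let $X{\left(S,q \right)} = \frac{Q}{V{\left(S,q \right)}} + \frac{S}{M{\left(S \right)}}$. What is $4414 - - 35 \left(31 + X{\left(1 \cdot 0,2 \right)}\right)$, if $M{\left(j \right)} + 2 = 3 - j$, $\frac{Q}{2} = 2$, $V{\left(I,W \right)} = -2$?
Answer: $5429$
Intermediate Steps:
$Q = 4$ ($Q = 2 \cdot 2 = 4$)
$M{\left(j \right)} = 1 - j$ ($M{\left(j \right)} = -2 - \left(-3 + j\right) = 1 - j$)
$X{\left(S,q \right)} = -2 + \frac{S}{1 - S}$ ($X{\left(S,q \right)} = \frac{4}{-2} + \frac{S}{1 - S} = 4 \left(- \frac{1}{2}\right) + \frac{S}{1 - S} = -2 + \frac{S}{1 - S}$)
$4414 - - 35 \left(31 + X{\left(1 \cdot 0,2 \right)}\right) = 4414 - - 35 \left(31 + \frac{2 - 3 \cdot 1 \cdot 0}{-1 + 1 \cdot 0}\right) = 4414 - - 35 \left(31 + \frac{2 - 0}{-1 + 0}\right) = 4414 - - 35 \left(31 + \frac{2 + 0}{-1}\right) = 4414 - - 35 \left(31 - 2\right) = 4414 - \left(-35\right) 29 = 4414 - -1015 = 4414 + 1015 = 5429$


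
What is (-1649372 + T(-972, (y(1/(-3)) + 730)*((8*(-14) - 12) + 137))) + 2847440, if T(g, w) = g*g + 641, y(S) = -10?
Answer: 2143493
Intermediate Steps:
T(g, w) = 641 + g**2 (T(g, w) = g**2 + 641 = 641 + g**2)
(-1649372 + T(-972, (y(1/(-3)) + 730)*((8*(-14) - 12) + 137))) + 2847440 = (-1649372 + (641 + (-972)**2)) + 2847440 = (-1649372 + (641 + 944784)) + 2847440 = (-1649372 + 945425) + 2847440 = -703947 + 2847440 = 2143493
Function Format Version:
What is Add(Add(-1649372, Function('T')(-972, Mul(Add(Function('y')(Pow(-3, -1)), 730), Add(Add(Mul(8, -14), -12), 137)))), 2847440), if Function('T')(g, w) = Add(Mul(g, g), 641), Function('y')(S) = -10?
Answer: 2143493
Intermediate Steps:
Function('T')(g, w) = Add(641, Pow(g, 2)) (Function('T')(g, w) = Add(Pow(g, 2), 641) = Add(641, Pow(g, 2)))
Add(Add(-1649372, Function('T')(-972, Mul(Add(Function('y')(Pow(-3, -1)), 730), Add(Add(Mul(8, -14), -12), 137)))), 2847440) = Add(Add(-1649372, Add(641, Pow(-972, 2))), 2847440) = Add(Add(-1649372, Add(641, 944784)), 2847440) = Add(Add(-1649372, 945425), 2847440) = Add(-703947, 2847440) = 2143493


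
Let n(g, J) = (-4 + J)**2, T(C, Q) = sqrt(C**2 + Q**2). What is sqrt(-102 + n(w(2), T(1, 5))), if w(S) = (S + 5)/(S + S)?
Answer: sqrt(-102 + (4 - sqrt(26))**2) ≈ 10.04*I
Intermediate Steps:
w(S) = (5 + S)/(2*S) (w(S) = (5 + S)/((2*S)) = (5 + S)*(1/(2*S)) = (5 + S)/(2*S))
sqrt(-102 + n(w(2), T(1, 5))) = sqrt(-102 + (-4 + sqrt(1**2 + 5**2))**2) = sqrt(-102 + (-4 + sqrt(1 + 25))**2) = sqrt(-102 + (-4 + sqrt(26))**2)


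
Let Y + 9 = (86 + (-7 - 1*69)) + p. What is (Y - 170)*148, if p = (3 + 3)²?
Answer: -19684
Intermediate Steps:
p = 36 (p = 6² = 36)
Y = 37 (Y = -9 + ((86 + (-7 - 1*69)) + 36) = -9 + ((86 + (-7 - 69)) + 36) = -9 + ((86 - 76) + 36) = -9 + (10 + 36) = -9 + 46 = 37)
(Y - 170)*148 = (37 - 170)*148 = -133*148 = -19684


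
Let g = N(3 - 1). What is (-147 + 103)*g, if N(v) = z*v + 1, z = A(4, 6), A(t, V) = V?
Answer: -572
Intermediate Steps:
z = 6
N(v) = 1 + 6*v (N(v) = 6*v + 1 = 1 + 6*v)
g = 13 (g = 1 + 6*(3 - 1) = 1 + 6*2 = 1 + 12 = 13)
(-147 + 103)*g = (-147 + 103)*13 = -44*13 = -572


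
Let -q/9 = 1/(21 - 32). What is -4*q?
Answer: -36/11 ≈ -3.2727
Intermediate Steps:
q = 9/11 (q = -9/(21 - 32) = -9/(-11) = -9*(-1/11) = 9/11 ≈ 0.81818)
-4*q = -4*9/11 = -36/11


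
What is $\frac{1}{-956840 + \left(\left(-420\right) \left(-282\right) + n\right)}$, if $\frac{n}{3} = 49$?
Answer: $- \frac{1}{838253} \approx -1.193 \cdot 10^{-6}$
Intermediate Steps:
$n = 147$ ($n = 3 \cdot 49 = 147$)
$\frac{1}{-956840 + \left(\left(-420\right) \left(-282\right) + n\right)} = \frac{1}{-956840 + \left(\left(-420\right) \left(-282\right) + 147\right)} = \frac{1}{-956840 + \left(118440 + 147\right)} = \frac{1}{-956840 + 118587} = \frac{1}{-838253} = - \frac{1}{838253}$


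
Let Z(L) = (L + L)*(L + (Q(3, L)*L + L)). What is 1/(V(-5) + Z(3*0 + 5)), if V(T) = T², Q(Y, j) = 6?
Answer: 1/425 ≈ 0.0023529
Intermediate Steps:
Z(L) = 16*L² (Z(L) = (L + L)*(L + (6*L + L)) = (2*L)*(L + 7*L) = (2*L)*(8*L) = 16*L²)
1/(V(-5) + Z(3*0 + 5)) = 1/((-5)² + 16*(3*0 + 5)²) = 1/(25 + 16*(0 + 5)²) = 1/(25 + 16*5²) = 1/(25 + 16*25) = 1/(25 + 400) = 1/425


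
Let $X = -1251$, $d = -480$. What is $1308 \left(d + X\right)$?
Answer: $-2264148$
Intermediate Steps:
$1308 \left(d + X\right) = 1308 \left(-480 - 1251\right) = 1308 \left(-1731\right) = -2264148$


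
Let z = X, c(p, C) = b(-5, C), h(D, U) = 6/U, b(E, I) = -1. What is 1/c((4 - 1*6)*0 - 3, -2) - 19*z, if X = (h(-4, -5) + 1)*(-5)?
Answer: -20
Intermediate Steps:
c(p, C) = -1
X = 1 (X = (6/(-5) + 1)*(-5) = (6*(-⅕) + 1)*(-5) = (-6/5 + 1)*(-5) = -⅕*(-5) = 1)
z = 1
1/c((4 - 1*6)*0 - 3, -2) - 19*z = 1/(-1) - 19*1 = -1 - 19 = -20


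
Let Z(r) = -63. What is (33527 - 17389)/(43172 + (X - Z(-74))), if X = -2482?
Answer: 16138/40753 ≈ 0.39600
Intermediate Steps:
(33527 - 17389)/(43172 + (X - Z(-74))) = (33527 - 17389)/(43172 + (-2482 - 1*(-63))) = 16138/(43172 + (-2482 + 63)) = 16138/(43172 - 2419) = 16138/40753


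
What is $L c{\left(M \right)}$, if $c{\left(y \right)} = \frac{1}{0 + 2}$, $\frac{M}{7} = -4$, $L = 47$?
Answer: $\frac{47}{2} \approx 23.5$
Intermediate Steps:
$M = -28$ ($M = 7 \left(-4\right) = -28$)
$c{\left(y \right)} = \frac{1}{2}$
$L c{\left(M \right)} = 47 \cdot \frac{1}{2} = \frac{47}{2}$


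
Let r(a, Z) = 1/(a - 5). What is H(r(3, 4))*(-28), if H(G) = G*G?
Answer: -7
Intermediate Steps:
r(a, Z) = 1/(-5 + a)
H(G) = G²
H(r(3, 4))*(-28) = (1/(-5 + 3))²*(-28) = (1/(-2))²*(-28) = (-½)²*(-28) = (¼)*(-28) = -7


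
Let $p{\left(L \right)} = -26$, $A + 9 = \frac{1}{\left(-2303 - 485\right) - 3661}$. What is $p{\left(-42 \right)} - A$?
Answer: $- \frac{109632}{6449} \approx -17.0$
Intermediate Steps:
$A = - \frac{58042}{6449}$ ($A = -9 + \frac{1}{\left(-2303 - 485\right) - 3661} = -9 + \frac{1}{-2788 - 3661} = -9 + \frac{1}{-6449} = -9 - \frac{1}{6449} = - \frac{58042}{6449} \approx -9.0002$)
$p{\left(-42 \right)} - A = -26 - - \frac{58042}{6449} = -26 + \frac{58042}{6449} = - \frac{109632}{6449}$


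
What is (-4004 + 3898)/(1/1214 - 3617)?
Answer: 128684/4391037 ≈ 0.029306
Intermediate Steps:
(-4004 + 3898)/(1/1214 - 3617) = -106/(1/1214 - 3617) = -106/(-4391037/1214) = -106*(-1214/4391037) = 128684/4391037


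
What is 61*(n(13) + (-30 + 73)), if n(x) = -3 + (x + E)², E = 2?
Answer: 16165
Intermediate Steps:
n(x) = -3 + (2 + x)² (n(x) = -3 + (x + 2)² = -3 + (2 + x)²)
61*(n(13) + (-30 + 73)) = 61*((-3 + (2 + 13)²) + (-30 + 73)) = 61*((-3 + 15²) + 43) = 61*((-3 + 225) + 43) = 61*(222 + 43) = 61*265 = 16165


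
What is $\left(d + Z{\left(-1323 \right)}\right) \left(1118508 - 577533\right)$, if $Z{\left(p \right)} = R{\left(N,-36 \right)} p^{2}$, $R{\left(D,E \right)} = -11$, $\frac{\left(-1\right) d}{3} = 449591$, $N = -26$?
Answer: $-11145379012200$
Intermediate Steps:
$d = -1348773$ ($d = \left(-3\right) 449591 = -1348773$)
$Z{\left(p \right)} = - 11 p^{2}$
$\left(d + Z{\left(-1323 \right)}\right) \left(1118508 - 577533\right) = \left(-1348773 - 11 \left(-1323\right)^{2}\right) \left(1118508 - 577533\right) = \left(-1348773 - 19253619\right) \left(1118508 - 577533\right) = \left(-1348773 - 19253619\right) 540975 = \left(-20602392\right) 540975 = -11145379012200$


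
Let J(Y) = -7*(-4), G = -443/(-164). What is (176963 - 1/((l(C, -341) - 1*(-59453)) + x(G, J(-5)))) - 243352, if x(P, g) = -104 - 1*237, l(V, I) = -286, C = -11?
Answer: -3905399315/58826 ≈ -66389.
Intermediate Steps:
G = 443/164 (G = -443*(-1/164) = 443/164 ≈ 2.7012)
J(Y) = 28
x(P, g) = -341 (x(P, g) = -104 - 237 = -341)
(176963 - 1/((l(C, -341) - 1*(-59453)) + x(G, J(-5)))) - 243352 = (176963 - 1/((-286 - 1*(-59453)) - 341)) - 243352 = (176963 - 1/((-286 + 59453) - 341)) - 243352 = (176963 - 1/(59167 - 341)) - 243352 = (176963 - 1/58826) - 243352 = 10410025437/58826 - 243352 = -3905399315/58826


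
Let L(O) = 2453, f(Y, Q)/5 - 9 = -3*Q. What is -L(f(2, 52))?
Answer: -2453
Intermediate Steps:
f(Y, Q) = 45 - 15*Q (f(Y, Q) = 45 + 5*(-3*Q) = 45 - 15*Q)
-L(f(2, 52)) = -1*2453 = -2453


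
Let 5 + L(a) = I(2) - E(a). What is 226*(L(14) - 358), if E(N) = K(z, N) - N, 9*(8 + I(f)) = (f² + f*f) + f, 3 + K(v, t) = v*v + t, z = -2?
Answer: -754388/9 ≈ -83821.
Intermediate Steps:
K(v, t) = -3 + t + v² (K(v, t) = -3 + (v*v + t) = -3 + (v² + t) = -3 + (t + v²) = -3 + t + v²)
I(f) = -8 + f/9 + 2*f²/9 (I(f) = -8 + ((f² + f*f) + f)/9 = -8 + ((f² + f²) + f)/9 = -8 + (2*f² + f)/9 = -8 + (f + 2*f²)/9 = -8 + (f/9 + 2*f²/9) = -8 + f/9 + 2*f²/9)
E(N) = 1 (E(N) = (-3 + N + (-2)²) - N = (-3 + N + 4) - N = (1 + N) - N = 1)
L(a) = -116/9 (L(a) = -5 + ((-8 + (⅑)*2 + (2/9)*2²) - 1*1) = -5 + ((-8 + 2/9 + (2/9)*4) - 1) = -5 + ((-8 + 2/9 + 8/9) - 1) = -5 + (-62/9 - 1) = -5 - 71/9 = -116/9)
226*(L(14) - 358) = 226*(-116/9 - 358) = 226*(-3338/9) = -754388/9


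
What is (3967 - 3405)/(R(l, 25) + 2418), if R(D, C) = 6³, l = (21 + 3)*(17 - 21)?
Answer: 281/1317 ≈ 0.21336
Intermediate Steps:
l = -96 (l = 24*(-4) = -96)
R(D, C) = 216
(3967 - 3405)/(R(l, 25) + 2418) = (3967 - 3405)/(216 + 2418) = 562/2634 = 562*(1/2634) = 281/1317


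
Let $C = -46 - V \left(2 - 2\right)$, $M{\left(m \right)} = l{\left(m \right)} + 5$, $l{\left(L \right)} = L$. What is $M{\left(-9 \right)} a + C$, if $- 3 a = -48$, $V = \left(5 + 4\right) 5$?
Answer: $-110$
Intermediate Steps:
$V = 45$ ($V = 9 \cdot 5 = 45$)
$a = 16$ ($a = \left(- \frac{1}{3}\right) \left(-48\right) = 16$)
$M{\left(m \right)} = 5 + m$ ($M{\left(m \right)} = m + 5 = 5 + m$)
$C = -46$ ($C = -46 - 45 \left(2 - 2\right) = -46 - 45 \cdot 0 = -46 - 0 = -46 + 0 = -46$)
$M{\left(-9 \right)} a + C = \left(5 - 9\right) 16 - 46 = \left(-4\right) 16 - 46 = -64 - 46 = -110$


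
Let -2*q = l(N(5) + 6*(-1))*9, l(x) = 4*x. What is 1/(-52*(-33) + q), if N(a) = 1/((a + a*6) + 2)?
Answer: 37/67470 ≈ 0.00054839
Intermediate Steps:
N(a) = 1/(2 + 7*a) (N(a) = 1/((a + 6*a) + 2) = 1/(7*a + 2) = 1/(2 + 7*a))
q = 3978/37 (q = -4*(1/(2 + 7*5) + 6*(-1))*9/2 = -4*(1/(2 + 35) - 6)*9/2 = -4*(1/37 - 6)*9/2 = -4*(-221/37)*9/2 = -(-442)*9/37 = -½*(-7956/37) = 3978/37 ≈ 107.51)
1/(-52*(-33) + q) = 1/(-52*(-33) + 3978/37) = 1/(1716 + 3978/37) = 1/(67470/37) = 37/67470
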